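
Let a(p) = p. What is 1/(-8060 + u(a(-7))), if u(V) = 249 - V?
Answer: -1/7804 ≈ -0.00012814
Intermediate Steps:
1/(-8060 + u(a(-7))) = 1/(-8060 + (249 - 1*(-7))) = 1/(-8060 + (249 + 7)) = 1/(-8060 + 256) = 1/(-7804) = -1/7804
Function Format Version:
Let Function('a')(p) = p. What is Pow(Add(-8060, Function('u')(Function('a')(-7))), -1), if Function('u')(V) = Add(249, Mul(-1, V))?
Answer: Rational(-1, 7804) ≈ -0.00012814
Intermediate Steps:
Pow(Add(-8060, Function('u')(Function('a')(-7))), -1) = Pow(Add(-8060, Add(249, Mul(-1, -7))), -1) = Pow(Add(-8060, Add(249, 7)), -1) = Pow(Add(-8060, 256), -1) = Pow(-7804, -1) = Rational(-1, 7804)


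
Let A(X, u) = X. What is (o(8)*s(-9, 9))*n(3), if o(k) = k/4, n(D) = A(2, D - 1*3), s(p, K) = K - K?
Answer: 0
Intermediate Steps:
s(p, K) = 0
n(D) = 2
o(k) = k/4 (o(k) = k*(1/4) = k/4)
(o(8)*s(-9, 9))*n(3) = (((1/4)*8)*0)*2 = (2*0)*2 = 0*2 = 0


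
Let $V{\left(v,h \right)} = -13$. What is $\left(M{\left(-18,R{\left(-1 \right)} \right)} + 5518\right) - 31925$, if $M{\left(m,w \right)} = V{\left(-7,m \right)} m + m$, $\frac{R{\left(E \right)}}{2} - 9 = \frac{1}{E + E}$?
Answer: $-26191$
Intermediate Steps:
$R{\left(E \right)} = 18 + \frac{1}{E}$ ($R{\left(E \right)} = 18 + \frac{2}{E + E} = 18 + \frac{2}{2 E} = 18 + 2 \frac{1}{2 E} = 18 + \frac{1}{E}$)
$M{\left(m,w \right)} = - 12 m$ ($M{\left(m,w \right)} = - 13 m + m = - 12 m$)
$\left(M{\left(-18,R{\left(-1 \right)} \right)} + 5518\right) - 31925 = \left(\left(-12\right) \left(-18\right) + 5518\right) - 31925 = \left(216 + 5518\right) - 31925 = 5734 - 31925 = -26191$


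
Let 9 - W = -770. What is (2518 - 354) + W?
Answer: 2943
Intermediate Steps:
W = 779 (W = 9 - 1*(-770) = 9 + 770 = 779)
(2518 - 354) + W = (2518 - 354) + 779 = 2164 + 779 = 2943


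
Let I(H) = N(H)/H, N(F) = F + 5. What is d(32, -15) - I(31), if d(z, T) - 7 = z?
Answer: 1173/31 ≈ 37.839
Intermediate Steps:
N(F) = 5 + F
d(z, T) = 7 + z
I(H) = (5 + H)/H
d(32, -15) - I(31) = (7 + 32) - (5 + 31)/31 = 39 - 36/31 = 1173/31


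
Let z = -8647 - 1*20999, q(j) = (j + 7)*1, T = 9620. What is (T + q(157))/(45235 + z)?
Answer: 9784/15589 ≈ 0.62762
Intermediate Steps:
q(j) = 7 + j (q(j) = (7 + j)*1 = 7 + j)
z = -29646 (z = -8647 - 20999 = -29646)
(T + q(157))/(45235 + z) = (9620 + (7 + 157))/(45235 - 29646) = (9620 + 164)/15589 = 9784*(1/15589) = 9784/15589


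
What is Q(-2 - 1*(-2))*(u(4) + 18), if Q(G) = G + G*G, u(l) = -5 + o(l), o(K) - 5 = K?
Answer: 0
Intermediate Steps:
o(K) = 5 + K
u(l) = l (u(l) = -5 + (5 + l) = l)
Q(G) = G + G²
Q(-2 - 1*(-2))*(u(4) + 18) = ((-2 - 1*(-2))*(1 + (-2 - 1*(-2))))*(4 + 18) = ((-2 + 2)*(1 + (-2 + 2)))*22 = (0*(1 + 0))*22 = (0*1)*22 = 0*22 = 0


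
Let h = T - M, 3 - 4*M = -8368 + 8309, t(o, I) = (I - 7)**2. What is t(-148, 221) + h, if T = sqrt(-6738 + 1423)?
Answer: 91561/2 + I*sqrt(5315) ≈ 45781.0 + 72.904*I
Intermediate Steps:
T = I*sqrt(5315) (T = sqrt(-5315) = I*sqrt(5315) ≈ 72.904*I)
t(o, I) = (-7 + I)**2
M = 31/2 (M = 3/4 - (-8368 + 8309)/4 = 3/4 - 1/4*(-59) = 3/4 + 59/4 = 31/2 ≈ 15.500)
h = -31/2 + I*sqrt(5315) (h = I*sqrt(5315) - 1*31/2 = I*sqrt(5315) - 31/2 = -31/2 + I*sqrt(5315) ≈ -15.5 + 72.904*I)
t(-148, 221) + h = (-7 + 221)**2 + (-31/2 + I*sqrt(5315)) = 214**2 + (-31/2 + I*sqrt(5315)) = 45796 + (-31/2 + I*sqrt(5315)) = 91561/2 + I*sqrt(5315)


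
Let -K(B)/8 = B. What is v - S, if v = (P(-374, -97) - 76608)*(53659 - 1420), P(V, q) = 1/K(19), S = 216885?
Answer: -608325666183/152 ≈ -4.0021e+9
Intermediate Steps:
K(B) = -8*B
P(V, q) = -1/152 (P(V, q) = 1/(-8*19) = 1/(-152) = -1/152)
v = -608292699663/152 (v = (-1/152 - 76608)*(53659 - 1420) = -11644417/152*52239 = -608292699663/152 ≈ -4.0019e+9)
v - S = -608292699663/152 - 1*216885 = -608292699663/152 - 216885 = -608325666183/152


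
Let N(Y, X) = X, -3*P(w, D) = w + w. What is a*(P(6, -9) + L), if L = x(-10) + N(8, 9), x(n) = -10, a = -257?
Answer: 1285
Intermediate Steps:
P(w, D) = -2*w/3 (P(w, D) = -(w + w)/3 = -2*w/3)
L = -1 (L = -10 + 9 = -1)
a*(P(6, -9) + L) = -257*(-⅔*6 - 1) = -257*(-4 - 1) = -257*(-5) = 1285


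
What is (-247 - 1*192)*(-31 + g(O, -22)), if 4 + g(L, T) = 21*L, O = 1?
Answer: 6146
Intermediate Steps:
g(L, T) = -4 + 21*L
(-247 - 1*192)*(-31 + g(O, -22)) = (-247 - 1*192)*(-31 + (-4 + 21*1)) = (-247 - 192)*(-31 + (-4 + 21)) = -439*(-31 + 17) = -439*(-14) = 6146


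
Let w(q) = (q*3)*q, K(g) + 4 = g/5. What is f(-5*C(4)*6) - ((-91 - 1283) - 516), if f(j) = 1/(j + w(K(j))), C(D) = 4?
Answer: 4218481/2232 ≈ 1890.0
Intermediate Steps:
K(g) = -4 + g/5
w(q) = 3*q² (w(q) = (3*q)*q = 3*q²)
f(j) = 1/(j + 3*(-4 + j/5)²)
f(-5*C(4)*6) - ((-91 - 1283) - 516) = 25/(3*(-20 - 5*4*6)² + 25*(-5*4*6)) - ((-91 - 1283) - 516) = 25/(3*(-20 - 20*6)² + 25*(-20*6)) - (-1374 - 516) = 25/(3*(-20 - 120)² + 25*(-120)) - 1*(-1890) = 25/(3*(-140)² - 3000) + 1890 = 25/(3*19600 - 3000) + 1890 = 25/(58800 - 3000) + 1890 = 25/55800 + 1890 = 25*(1/55800) + 1890 = 1/2232 + 1890 = 4218481/2232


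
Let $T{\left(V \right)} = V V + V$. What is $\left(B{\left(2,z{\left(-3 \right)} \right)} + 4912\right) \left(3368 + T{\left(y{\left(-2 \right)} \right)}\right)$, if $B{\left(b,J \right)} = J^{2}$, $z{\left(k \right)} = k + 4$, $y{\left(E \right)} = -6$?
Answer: $16694374$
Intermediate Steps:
$z{\left(k \right)} = 4 + k$
$T{\left(V \right)} = V + V^{2}$ ($T{\left(V \right)} = V^{2} + V = V + V^{2}$)
$\left(B{\left(2,z{\left(-3 \right)} \right)} + 4912\right) \left(3368 + T{\left(y{\left(-2 \right)} \right)}\right) = \left(\left(4 - 3\right)^{2} + 4912\right) \left(3368 - 6 \left(1 - 6\right)\right) = \left(1^{2} + 4912\right) \left(3368 - -30\right) = \left(1 + 4912\right) \left(3368 + 30\right) = 4913 \cdot 3398 = 16694374$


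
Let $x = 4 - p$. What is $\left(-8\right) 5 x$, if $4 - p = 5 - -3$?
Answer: $-320$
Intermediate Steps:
$p = -4$ ($p = 4 - \left(5 - -3\right) = 4 - \left(5 + 3\right) = 4 - 8 = -4$)
$x = 8$ ($x = 4 - -4 = 4 + 4 = 8$)
$\left(-8\right) 5 x = \left(-8\right) 5 \cdot 8 = \left(-40\right) 8 = -320$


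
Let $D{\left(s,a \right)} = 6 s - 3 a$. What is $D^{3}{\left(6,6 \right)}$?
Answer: $5832$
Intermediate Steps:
$D{\left(s,a \right)} = - 3 a + 6 s$
$D^{3}{\left(6,6 \right)} = \left(\left(-3\right) 6 + 6 \cdot 6\right)^{3} = \left(-18 + 36\right)^{3} = 18^{3} = 5832$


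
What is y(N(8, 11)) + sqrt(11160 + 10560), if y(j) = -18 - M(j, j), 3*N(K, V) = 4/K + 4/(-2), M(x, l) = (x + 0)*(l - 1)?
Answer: -75/4 + 2*sqrt(5430) ≈ 128.63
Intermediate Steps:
M(x, l) = x*(-1 + l)
N(K, V) = -2/3 + 4/(3*K) (N(K, V) = (4/K + 4/(-2))/3 = (4/K + 4*(-1/2))/3 = (4/K - 2)/3 = (-2 + 4/K)/3 = -2/3 + 4/(3*K))
y(j) = -18 - j*(-1 + j)
y(N(8, 11)) + sqrt(11160 + 10560) = (-18 + (2/3)*(2 - 1*8)/8 - ((2/3)*(2 - 1*8)/8)**2) + sqrt(11160 + 10560) = (-18 + (2/3)*(1/8)*(2 - 8) - ((2/3)*(1/8)*(2 - 8))**2) + sqrt(21720) = (-18 + (2/3)*(1/8)*(-6) - ((2/3)*(1/8)*(-6))**2) + 2*sqrt(5430) = (-18 - 1/2 - (-1/2)**2) + 2*sqrt(5430) = (-18 - 1/2 - 1*1/4) + 2*sqrt(5430) = (-18 - 1/2 - 1/4) + 2*sqrt(5430) = -75/4 + 2*sqrt(5430)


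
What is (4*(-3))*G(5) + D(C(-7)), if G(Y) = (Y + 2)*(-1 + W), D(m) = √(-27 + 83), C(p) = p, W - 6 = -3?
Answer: -168 + 2*√14 ≈ -160.52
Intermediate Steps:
W = 3 (W = 6 - 3 = 3)
D(m) = 2*√14 (D(m) = √56 = 2*√14)
G(Y) = 4 + 2*Y (G(Y) = (Y + 2)*(-1 + 3) = (2 + Y)*2 = 4 + 2*Y)
(4*(-3))*G(5) + D(C(-7)) = (4*(-3))*(4 + 2*5) + 2*√14 = -12*(4 + 10) + 2*√14 = -12*14 + 2*√14 = -168 + 2*√14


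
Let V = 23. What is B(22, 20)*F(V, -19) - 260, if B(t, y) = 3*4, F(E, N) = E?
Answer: 16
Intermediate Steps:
B(t, y) = 12
B(22, 20)*F(V, -19) - 260 = 12*23 - 260 = 276 - 260 = 16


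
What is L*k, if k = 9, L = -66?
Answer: -594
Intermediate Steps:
L*k = -66*9 = -594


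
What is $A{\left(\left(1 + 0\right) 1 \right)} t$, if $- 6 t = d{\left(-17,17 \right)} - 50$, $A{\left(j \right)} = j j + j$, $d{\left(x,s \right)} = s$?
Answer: $11$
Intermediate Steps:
$A{\left(j \right)} = j + j^{2}$ ($A{\left(j \right)} = j^{2} + j = j + j^{2}$)
$t = \frac{11}{2}$ ($t = - \frac{17 - 50}{6} = \left(- \frac{1}{6}\right) \left(-33\right) = \frac{11}{2} \approx 5.5$)
$A{\left(\left(1 + 0\right) 1 \right)} t = \left(1 + 0\right) 1 \left(1 + \left(1 + 0\right) 1\right) \frac{11}{2} = 1 \cdot 1 \left(1 + 1 \cdot 1\right) \frac{11}{2} = 1 \left(1 + 1\right) \frac{11}{2} = 1 \cdot 2 \cdot \frac{11}{2} = 2 \cdot \frac{11}{2} = 11$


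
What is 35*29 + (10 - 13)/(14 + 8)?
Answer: 22327/22 ≈ 1014.9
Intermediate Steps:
35*29 + (10 - 13)/(14 + 8) = 1015 - 3/22 = 22327/22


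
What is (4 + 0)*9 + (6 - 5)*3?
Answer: 39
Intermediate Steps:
(4 + 0)*9 + (6 - 5)*3 = 4*9 + 1*3 = 36 + 3 = 39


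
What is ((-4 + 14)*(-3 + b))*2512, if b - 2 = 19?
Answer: 452160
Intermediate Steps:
b = 21 (b = 2 + 19 = 21)
((-4 + 14)*(-3 + b))*2512 = ((-4 + 14)*(-3 + 21))*2512 = (10*18)*2512 = 180*2512 = 452160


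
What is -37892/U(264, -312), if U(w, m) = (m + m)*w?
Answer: 9473/41184 ≈ 0.23002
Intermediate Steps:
U(w, m) = 2*m*w (U(w, m) = (2*m)*w = 2*m*w)
-37892/U(264, -312) = -37892/(2*(-312)*264) = -37892/(-164736) = -37892*(-1/164736) = 9473/41184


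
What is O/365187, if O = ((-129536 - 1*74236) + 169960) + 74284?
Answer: 40472/365187 ≈ 0.11083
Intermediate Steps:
O = 40472 (O = ((-129536 - 74236) + 169960) + 74284 = (-203772 + 169960) + 74284 = -33812 + 74284 = 40472)
O/365187 = 40472/365187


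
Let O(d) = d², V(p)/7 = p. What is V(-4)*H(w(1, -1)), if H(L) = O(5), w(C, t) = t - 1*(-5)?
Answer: -700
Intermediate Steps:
V(p) = 7*p
w(C, t) = 5 + t (w(C, t) = t + 5 = 5 + t)
H(L) = 25 (H(L) = 5² = 25)
V(-4)*H(w(1, -1)) = (7*(-4))*25 = -28*25 = -700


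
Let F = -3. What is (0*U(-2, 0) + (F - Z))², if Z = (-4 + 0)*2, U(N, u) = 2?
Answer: 25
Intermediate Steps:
Z = -8 (Z = -4*2 = -8)
(0*U(-2, 0) + (F - Z))² = (0*2 + (-3 - 1*(-8)))² = (0 + (-3 + 8))² = (0 + 5)² = 5² = 25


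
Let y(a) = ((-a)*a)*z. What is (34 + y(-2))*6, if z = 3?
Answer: 132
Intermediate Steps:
y(a) = -3*a² (y(a) = ((-a)*a)*3 = -a²*3 = -3*a²)
(34 + y(-2))*6 = (34 - 3*(-2)²)*6 = (34 - 3*4)*6 = (34 - 12)*6 = 22*6 = 132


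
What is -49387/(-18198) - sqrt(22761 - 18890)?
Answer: 49387/18198 - 7*sqrt(79) ≈ -59.503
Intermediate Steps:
-49387/(-18198) - sqrt(22761 - 18890) = -49387*(-1/18198) - sqrt(3871) = 49387/18198 - 7*sqrt(79)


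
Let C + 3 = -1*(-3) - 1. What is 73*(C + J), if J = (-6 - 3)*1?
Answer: -730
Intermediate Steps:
J = -9 (J = -9*1 = -9)
C = -1 (C = -3 + (-1*(-3) - 1) = -3 + (3 - 1) = -3 + 2 = -1)
73*(C + J) = 73*(-1 - 9) = 73*(-10) = -730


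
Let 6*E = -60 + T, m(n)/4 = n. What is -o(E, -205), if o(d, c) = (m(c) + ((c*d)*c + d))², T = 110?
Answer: -1098702276100/9 ≈ -1.2208e+11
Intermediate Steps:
m(n) = 4*n
E = 25/3 (E = (-60 + 110)/6 = (⅙)*50 = 25/3 ≈ 8.3333)
o(d, c) = (d + 4*c + d*c²)² (o(d, c) = (4*c + ((c*d)*c + d))² = (4*c + (d*c² + d))² = (4*c + (d + d*c²))² = (d + 4*c + d*c²)²)
-o(E, -205) = -(25/3 + 4*(-205) + (25/3)*(-205)²)² = -(25/3 - 820 + (25/3)*42025)² = -(25/3 - 820 + 1050625/3)² = -(1048190/3)² = -1*1098702276100/9 = -1098702276100/9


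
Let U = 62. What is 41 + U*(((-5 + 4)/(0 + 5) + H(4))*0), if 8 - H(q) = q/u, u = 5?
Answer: 41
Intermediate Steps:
H(q) = 8 - q/5
41 + U*(((-5 + 4)/(0 + 5) + H(4))*0) = 41 + 62*(((-5 + 4)/(0 + 5) + (8 - 1/5*4))*0) = 41 + 62*((-1/5 + (8 - 4/5))*0) = 41 + 62*((-1*1/5 + 36/5)*0) = 41 + 62*((-1/5 + 36/5)*0) = 41 + 62*(7*0) = 41 + 62*0 = 41 + 0 = 41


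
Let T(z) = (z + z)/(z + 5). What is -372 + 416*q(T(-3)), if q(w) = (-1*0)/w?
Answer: -372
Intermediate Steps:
T(z) = 2*z/(5 + z) (T(z) = (2*z)/(5 + z) = 2*z/(5 + z))
q(w) = 0 (q(w) = 0/w = 0)
-372 + 416*q(T(-3)) = -372 + 416*0 = -372 + 0 = -372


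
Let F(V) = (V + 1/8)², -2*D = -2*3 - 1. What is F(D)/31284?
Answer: 841/2002176 ≈ 0.00042004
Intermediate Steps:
D = 7/2 (D = -(-2*3 - 1)/2 = -(-6 - 1)/2 = -½*(-7) = 7/2 ≈ 3.5000)
F(V) = (⅛ + V)² (F(V) = (V + ⅛)² = (⅛ + V)²)
F(D)/31284 = ((1 + 8*(7/2))²/64)/31284 = ((1 + 28)²/64)*(1/31284) = ((1/64)*29²)*(1/31284) = ((1/64)*841)*(1/31284) = (841/64)*(1/31284) = 841/2002176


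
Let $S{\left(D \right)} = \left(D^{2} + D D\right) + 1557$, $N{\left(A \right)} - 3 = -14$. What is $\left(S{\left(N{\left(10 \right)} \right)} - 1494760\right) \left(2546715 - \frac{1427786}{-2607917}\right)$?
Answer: $- \frac{9915683772980365801}{2607917} \approx -3.8021 \cdot 10^{12}$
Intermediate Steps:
$N{\left(A \right)} = -11$ ($N{\left(A \right)} = 3 - 14 = -11$)
$S{\left(D \right)} = 1557 + 2 D^{2}$ ($S{\left(D \right)} = \left(D^{2} + D^{2}\right) + 1557 = 2 D^{2} + 1557 = 1557 + 2 D^{2}$)
$\left(S{\left(N{\left(10 \right)} \right)} - 1494760\right) \left(2546715 - \frac{1427786}{-2607917}\right) = \left(\left(1557 + 2 \left(-11\right)^{2}\right) - 1494760\right) \left(2546715 - \frac{1427786}{-2607917}\right) = \left(\left(1557 + 2 \cdot 121\right) - 1494760\right) \left(2546715 - - \frac{1427786}{2607917}\right) = \left(\left(1557 + 242\right) - 1494760\right) \left(2546715 + \frac{1427786}{2607917}\right) = \left(1799 - 1494760\right) \frac{6641622770441}{2607917} = \left(-1492961\right) \frac{6641622770441}{2607917} = - \frac{9915683772980365801}{2607917}$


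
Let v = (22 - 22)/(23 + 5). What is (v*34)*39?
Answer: 0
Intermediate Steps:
v = 0 (v = 0/28 = 0*(1/28) = 0)
(v*34)*39 = (0*34)*39 = 0*39 = 0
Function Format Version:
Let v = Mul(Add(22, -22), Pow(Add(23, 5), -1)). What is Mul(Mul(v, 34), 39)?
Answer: 0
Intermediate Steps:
v = 0 (v = Mul(0, Pow(28, -1)) = Mul(0, Rational(1, 28)) = 0)
Mul(Mul(v, 34), 39) = Mul(Mul(0, 34), 39) = Mul(0, 39) = 0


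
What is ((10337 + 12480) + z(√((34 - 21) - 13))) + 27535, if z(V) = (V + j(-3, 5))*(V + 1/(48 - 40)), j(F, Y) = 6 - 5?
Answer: 402817/8 ≈ 50352.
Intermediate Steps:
j(F, Y) = 1
z(V) = (1 + V)*(⅛ + V) (z(V) = (V + 1)*(V + 1/(48 - 40)) = (1 + V)*(V + 1/8) = (1 + V)*(V + ⅛) = (1 + V)*(⅛ + V))
((10337 + 12480) + z(√((34 - 21) - 13))) + 27535 = ((10337 + 12480) + (⅛ + (√((34 - 21) - 13))² + 9*√((34 - 21) - 13)/8)) + 27535 = (22817 + (⅛ + (√(13 - 13))² + 9*√(13 - 13)/8)) + 27535 = (22817 + (⅛ + (√0)² + 9*√0/8)) + 27535 = (22817 + (⅛ + 0² + (9/8)*0)) + 27535 = (22817 + (⅛ + 0 + 0)) + 27535 = (22817 + ⅛) + 27535 = 182537/8 + 27535 = 402817/8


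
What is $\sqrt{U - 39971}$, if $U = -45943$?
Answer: $3 i \sqrt{9546} \approx 293.11 i$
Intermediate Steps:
$\sqrt{U - 39971} = \sqrt{-45943 - 39971} = \sqrt{-85914} = 3 i \sqrt{9546}$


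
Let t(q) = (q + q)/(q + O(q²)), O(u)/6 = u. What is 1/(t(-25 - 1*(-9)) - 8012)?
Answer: -95/761142 ≈ -0.00012481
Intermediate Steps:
O(u) = 6*u
t(q) = 2*q/(q + 6*q²) (t(q) = (q + q)/(q + 6*q²) = (2*q)/(q + 6*q²) = 2*q/(q + 6*q²))
1/(t(-25 - 1*(-9)) - 8012) = 1/(2/(1 + 6*(-25 - 1*(-9))) - 8012) = 1/(2/(1 + 6*(-25 + 9)) - 8012) = 1/(2/(1 + 6*(-16)) - 8012) = 1/(2/(1 - 96) - 8012) = 1/(2/(-95) - 8012) = 1/(2*(-1/95) - 8012) = 1/(-2/95 - 8012) = 1/(-761142/95) = -95/761142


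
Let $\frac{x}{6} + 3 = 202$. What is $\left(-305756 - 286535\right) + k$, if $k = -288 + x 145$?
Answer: $-419449$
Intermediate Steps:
$x = 1194$ ($x = -18 + 6 \cdot 202 = -18 + 1212 = 1194$)
$k = 172842$ ($k = -288 + 1194 \cdot 145 = -288 + 173130 = 172842$)
$\left(-305756 - 286535\right) + k = \left(-305756 - 286535\right) + 172842 = -592291 + 172842 = -419449$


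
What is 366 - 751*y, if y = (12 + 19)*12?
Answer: -279006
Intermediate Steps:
y = 372 (y = 31*12 = 372)
366 - 751*y = 366 - 751*372 = 366 - 279372 = -279006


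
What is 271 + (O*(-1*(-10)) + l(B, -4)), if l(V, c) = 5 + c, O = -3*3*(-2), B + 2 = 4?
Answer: 452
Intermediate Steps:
B = 2 (B = -2 + 4 = 2)
O = 18 (O = -9*(-2) = 18)
271 + (O*(-1*(-10)) + l(B, -4)) = 271 + (18*(-1*(-10)) + (5 - 4)) = 271 + (18*10 + 1) = 271 + (180 + 1) = 271 + 181 = 452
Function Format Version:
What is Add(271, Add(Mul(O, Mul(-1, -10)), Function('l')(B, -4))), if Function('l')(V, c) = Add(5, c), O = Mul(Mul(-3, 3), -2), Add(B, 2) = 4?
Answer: 452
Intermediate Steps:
B = 2 (B = Add(-2, 4) = 2)
O = 18 (O = Mul(-9, -2) = 18)
Add(271, Add(Mul(O, Mul(-1, -10)), Function('l')(B, -4))) = Add(271, Add(Mul(18, Mul(-1, -10)), Add(5, -4))) = Add(271, Add(Mul(18, 10), 1)) = Add(271, Add(180, 1)) = Add(271, 181) = 452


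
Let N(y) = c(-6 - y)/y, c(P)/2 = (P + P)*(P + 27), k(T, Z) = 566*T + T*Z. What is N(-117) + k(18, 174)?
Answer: 166352/13 ≈ 12796.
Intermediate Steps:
c(P) = 4*P*(27 + P) (c(P) = 2*((P + P)*(P + 27)) = 2*((2*P)*(27 + P)) = 2*(2*P*(27 + P)) = 4*P*(27 + P))
N(y) = 4*(-6 - y)*(21 - y)/y (N(y) = (4*(-6 - y)*(27 + (-6 - y)))/y = (4*(-6 - y)*(21 - y))/y = 4*(-6 - y)*(21 - y)/y)
N(-117) + k(18, 174) = (-60 - 504/(-117) + 4*(-117)) + 18*(566 + 174) = (-60 - 504*(-1/117) - 468) + 18*740 = (-60 + 56/13 - 468) + 13320 = -6808/13 + 13320 = 166352/13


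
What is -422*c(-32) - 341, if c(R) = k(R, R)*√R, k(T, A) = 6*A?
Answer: -341 + 324096*I*√2 ≈ -341.0 + 4.5834e+5*I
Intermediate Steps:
c(R) = 6*R^(3/2) (c(R) = (6*R)*√R = 6*R^(3/2))
-422*c(-32) - 341 = -2532*(-32)^(3/2) - 341 = -2532*(-128*I*√2) - 341 = -(-324096)*I*√2 - 341 = 324096*I*√2 - 341 = -341 + 324096*I*√2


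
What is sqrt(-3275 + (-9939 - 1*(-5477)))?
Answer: I*sqrt(7737) ≈ 87.96*I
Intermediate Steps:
sqrt(-3275 + (-9939 - 1*(-5477))) = sqrt(-3275 + (-9939 + 5477)) = sqrt(-3275 - 4462) = sqrt(-7737) = I*sqrt(7737)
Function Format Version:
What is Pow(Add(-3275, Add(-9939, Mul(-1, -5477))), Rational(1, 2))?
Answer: Mul(I, Pow(7737, Rational(1, 2))) ≈ Mul(87.960, I)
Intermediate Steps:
Pow(Add(-3275, Add(-9939, Mul(-1, -5477))), Rational(1, 2)) = Pow(Add(-3275, Add(-9939, 5477)), Rational(1, 2)) = Pow(Add(-3275, -4462), Rational(1, 2)) = Pow(-7737, Rational(1, 2)) = Mul(I, Pow(7737, Rational(1, 2)))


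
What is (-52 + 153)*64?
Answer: 6464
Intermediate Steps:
(-52 + 153)*64 = 101*64 = 6464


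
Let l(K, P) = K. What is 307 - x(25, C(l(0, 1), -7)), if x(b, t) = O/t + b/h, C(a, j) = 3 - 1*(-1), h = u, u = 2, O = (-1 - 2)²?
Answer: 1169/4 ≈ 292.25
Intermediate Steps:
O = 9 (O = (-3)² = 9)
h = 2
C(a, j) = 4 (C(a, j) = 3 + 1 = 4)
x(b, t) = b/2 + 9/t (x(b, t) = 9/t + b/2 = b/2 + 9/t)
307 - x(25, C(l(0, 1), -7)) = 307 - ((½)*25 + 9/4) = 307 - (25/2 + 9*(¼)) = 307 - (25/2 + 9/4) = 307 - 1*59/4 = 307 - 59/4 = 1169/4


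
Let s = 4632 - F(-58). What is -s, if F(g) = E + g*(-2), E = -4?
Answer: -4520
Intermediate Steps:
F(g) = -4 - 2*g (F(g) = -4 + g*(-2) = -4 - 2*g)
s = 4520 (s = 4632 - (-4 - 2*(-58)) = 4632 - (-4 + 116) = 4632 - 1*112 = 4632 - 112 = 4520)
-s = -1*4520 = -4520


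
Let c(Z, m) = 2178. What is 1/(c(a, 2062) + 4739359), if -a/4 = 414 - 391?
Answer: 1/4741537 ≈ 2.1090e-7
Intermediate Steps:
a = -92 (a = -4*(414 - 391) = -4*23 = -92)
1/(c(a, 2062) + 4739359) = 1/(2178 + 4739359) = 1/4741537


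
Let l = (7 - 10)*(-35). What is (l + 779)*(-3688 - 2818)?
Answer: -5751304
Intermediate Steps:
l = 105 (l = -3*(-35) = 105)
(l + 779)*(-3688 - 2818) = (105 + 779)*(-3688 - 2818) = 884*(-6506) = -5751304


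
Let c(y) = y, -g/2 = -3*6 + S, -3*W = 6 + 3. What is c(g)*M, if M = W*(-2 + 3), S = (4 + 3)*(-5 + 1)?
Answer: -276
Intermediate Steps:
S = -28 (S = 7*(-4) = -28)
W = -3 (W = -(6 + 3)/3 = -⅓*9 = -3)
g = 92 (g = -2*(-3*6 - 28) = -2*(-18 - 28) = -2*(-46) = 92)
M = -3 (M = -3*(-2 + 3) = -3*1 = -3)
c(g)*M = 92*(-3) = -276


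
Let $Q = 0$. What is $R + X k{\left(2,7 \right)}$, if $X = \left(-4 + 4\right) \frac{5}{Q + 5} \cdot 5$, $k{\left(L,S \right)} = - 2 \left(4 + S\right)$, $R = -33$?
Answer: $-33$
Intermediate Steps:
$k{\left(L,S \right)} = -8 - 2 S$
$X = 0$ ($X = \left(-4 + 4\right) \frac{5}{0 + 5} \cdot 5 = 0 \cdot \frac{5}{5} \cdot 5 = 0 \cdot 5 \cdot \frac{1}{5} \cdot 5 = 0 \cdot 1 \cdot 5 = 0 \cdot 5 = 0$)
$R + X k{\left(2,7 \right)} = -33 + 0 \left(-8 - 14\right) = -33 + 0 \left(-22\right) = -33 + 0 = -33$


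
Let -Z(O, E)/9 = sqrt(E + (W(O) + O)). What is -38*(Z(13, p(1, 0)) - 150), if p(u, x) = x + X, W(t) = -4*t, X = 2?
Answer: 5700 + 342*I*sqrt(37) ≈ 5700.0 + 2080.3*I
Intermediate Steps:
p(u, x) = 2 + x (p(u, x) = x + 2 = 2 + x)
Z(O, E) = -9*sqrt(E - 3*O) (Z(O, E) = -9*sqrt(E + (-4*O + O)) = -9*sqrt(E - 3*O))
-38*(Z(13, p(1, 0)) - 150) = -38*(-9*sqrt((2 + 0) - 3*13) - 150) = -38*(-9*sqrt(2 - 39) - 150) = -38*(-9*I*sqrt(37) - 150) = -38*(-150 - 9*I*sqrt(37)) = 5700 + 342*I*sqrt(37)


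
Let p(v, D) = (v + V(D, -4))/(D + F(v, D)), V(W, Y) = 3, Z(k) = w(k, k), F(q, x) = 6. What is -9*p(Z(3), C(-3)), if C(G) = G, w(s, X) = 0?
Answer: -9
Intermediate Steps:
Z(k) = 0
p(v, D) = (3 + v)/(6 + D) (p(v, D) = (v + 3)/(D + 6) = (3 + v)/(6 + D))
-9*p(Z(3), C(-3)) = -9*(3 + 0)/(6 - 3) = -9*3/3 = -3*3 = -9*1 = -9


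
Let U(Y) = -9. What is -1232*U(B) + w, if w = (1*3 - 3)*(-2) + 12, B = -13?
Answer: 11100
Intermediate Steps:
w = 12 (w = (3 - 3)*(-2) + 12 = 0*(-2) + 12 = 0 + 12 = 12)
-1232*U(B) + w = -1232*(-9) + 12 = 11088 + 12 = 11100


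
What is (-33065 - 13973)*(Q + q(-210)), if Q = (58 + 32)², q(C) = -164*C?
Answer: -2000996520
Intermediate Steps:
Q = 8100 (Q = 90² = 8100)
(-33065 - 13973)*(Q + q(-210)) = (-33065 - 13973)*(8100 - 164*(-210)) = -47038*(8100 + 34440) = -47038*42540 = -2000996520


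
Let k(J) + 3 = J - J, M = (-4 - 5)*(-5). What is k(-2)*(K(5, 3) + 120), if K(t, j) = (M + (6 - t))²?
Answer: -6708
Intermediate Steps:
M = 45 (M = -9*(-5) = 45)
K(t, j) = (51 - t)² (K(t, j) = (45 + (6 - t))² = (51 - t)²)
k(J) = -3 (k(J) = -3 + (J - J) = -3 + 0 = -3)
k(-2)*(K(5, 3) + 120) = -3*((51 - 1*5)² + 120) = -3*((51 - 5)² + 120) = -3*(46² + 120) = -3*(2116 + 120) = -3*2236 = -6708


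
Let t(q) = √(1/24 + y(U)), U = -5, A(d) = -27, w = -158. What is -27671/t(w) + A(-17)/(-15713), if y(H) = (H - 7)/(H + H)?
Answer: 27/15713 - 55342*√4470/149 ≈ -24833.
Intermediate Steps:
y(H) = (-7 + H)/(2*H) (y(H) = (-7 + H)/((2*H)) = (-7 + H)*(1/(2*H)) = (-7 + H)/(2*H))
t(q) = √4470/60 (t(q) = √(1/24 + (½)*(-7 - 5)/(-5)) = √(1/24 + (½)*(-⅕)*(-12)) = √(1/24 + 6/5) = √(149/120) = √4470/60)
-27671/t(w) + A(-17)/(-15713) = -27671*2*√4470/149 - 27/(-15713) = -55342*√4470/149 - 27*(-1/15713) = -55342*√4470/149 + 27/15713 = 27/15713 - 55342*√4470/149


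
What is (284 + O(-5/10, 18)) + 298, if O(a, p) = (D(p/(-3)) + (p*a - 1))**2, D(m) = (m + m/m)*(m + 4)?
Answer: 582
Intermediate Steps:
D(m) = (1 + m)*(4 + m) (D(m) = (m + 1)*(4 + m) = (1 + m)*(4 + m))
O(a, p) = (3 - 5*p/3 + p**2/9 + a*p)**2 (O(a, p) = ((4 + (p/(-3))**2 + 5*(p/(-3))) + (p*a - 1))**2 = ((4 + (p*(-1/3))**2 + 5*(p*(-1/3))) + (a*p - 1))**2 = ((4 + (-p/3)**2 + 5*(-p/3)) + (-1 + a*p))**2 = ((4 + p**2/9 - 5*p/3) + (-1 + a*p))**2 = ((4 - 5*p/3 + p**2/9) + (-1 + a*p))**2 = (3 - 5*p/3 + p**2/9 + a*p)**2)
(284 + O(-5/10, 18)) + 298 = (284 + (27 + 18**2 - 15*18 + 9*(-5/10)*18)**2/81) + 298 = (284 + (27 + 324 - 270 + 9*(-5*1/10)*18)**2/81) + 298 = (284 + (27 + 324 - 270 + 9*(-1/2)*18)**2/81) + 298 = (284 + (27 + 324 - 270 - 81)**2/81) + 298 = (284 + (1/81)*0**2) + 298 = (284 + (1/81)*0) + 298 = (284 + 0) + 298 = 284 + 298 = 582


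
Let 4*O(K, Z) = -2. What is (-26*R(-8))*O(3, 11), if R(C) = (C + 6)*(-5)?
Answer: 130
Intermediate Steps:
R(C) = -30 - 5*C (R(C) = (6 + C)*(-5) = -30 - 5*C)
O(K, Z) = -1/2 (O(K, Z) = (1/4)*(-2) = -1/2)
(-26*R(-8))*O(3, 11) = -26*(-30 - 5*(-8))*(-1/2) = -26*(-30 + 40)*(-1/2) = -26*10*(-1/2) = -260*(-1/2) = 130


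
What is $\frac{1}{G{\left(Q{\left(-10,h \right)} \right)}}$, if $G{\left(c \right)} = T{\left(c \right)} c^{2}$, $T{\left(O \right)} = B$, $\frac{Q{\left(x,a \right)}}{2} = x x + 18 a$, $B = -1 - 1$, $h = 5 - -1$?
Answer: $- \frac{1}{346112} \approx -2.8892 \cdot 10^{-6}$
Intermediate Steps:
$h = 6$ ($h = 5 + 1 = 6$)
$B = -2$
$Q{\left(x,a \right)} = 2 x^{2} + 36 a$ ($Q{\left(x,a \right)} = 2 \left(x x + 18 a\right) = 2 \left(x^{2} + 18 a\right) = 2 x^{2} + 36 a$)
$T{\left(O \right)} = -2$
$G{\left(c \right)} = - 2 c^{2}$
$\frac{1}{G{\left(Q{\left(-10,h \right)} \right)}} = \frac{1}{\left(-2\right) \left(2 \left(-10\right)^{2} + 36 \cdot 6\right)^{2}} = \frac{1}{\left(-2\right) \left(2 \cdot 100 + 216\right)^{2}} = \frac{1}{\left(-2\right) \left(200 + 216\right)^{2}} = \frac{1}{\left(-2\right) 416^{2}} = \frac{1}{\left(-2\right) 173056} = \frac{1}{-346112} = - \frac{1}{346112}$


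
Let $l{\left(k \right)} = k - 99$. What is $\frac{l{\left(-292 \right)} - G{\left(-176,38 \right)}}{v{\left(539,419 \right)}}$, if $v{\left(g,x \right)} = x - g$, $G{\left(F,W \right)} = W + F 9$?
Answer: $- \frac{77}{8} \approx -9.625$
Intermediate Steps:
$G{\left(F,W \right)} = W + 9 F$
$l{\left(k \right)} = -99 + k$
$\frac{l{\left(-292 \right)} - G{\left(-176,38 \right)}}{v{\left(539,419 \right)}} = \frac{\left(-99 - 292\right) - \left(38 + 9 \left(-176\right)\right)}{419 - 539} = \frac{-391 - \left(38 - 1584\right)}{419 - 539} = \frac{-391 - -1546}{-120} = \left(-391 + 1546\right) \left(- \frac{1}{120}\right) = 1155 \left(- \frac{1}{120}\right) = - \frac{77}{8}$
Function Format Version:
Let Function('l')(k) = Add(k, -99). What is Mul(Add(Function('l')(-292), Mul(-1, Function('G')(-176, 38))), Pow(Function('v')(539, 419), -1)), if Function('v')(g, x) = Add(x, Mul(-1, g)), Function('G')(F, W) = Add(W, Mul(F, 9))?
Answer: Rational(-77, 8) ≈ -9.6250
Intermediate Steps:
Function('G')(F, W) = Add(W, Mul(9, F))
Function('l')(k) = Add(-99, k)
Mul(Add(Function('l')(-292), Mul(-1, Function('G')(-176, 38))), Pow(Function('v')(539, 419), -1)) = Mul(Add(Add(-99, -292), Mul(-1, Add(38, Mul(9, -176)))), Pow(Add(419, Mul(-1, 539)), -1)) = Mul(Add(-391, Mul(-1, Add(38, -1584))), Pow(Add(419, -539), -1)) = Mul(Add(-391, Mul(-1, -1546)), Pow(-120, -1)) = Mul(Add(-391, 1546), Rational(-1, 120)) = Mul(1155, Rational(-1, 120)) = Rational(-77, 8)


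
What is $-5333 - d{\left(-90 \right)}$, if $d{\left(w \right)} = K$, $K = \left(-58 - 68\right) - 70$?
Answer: $-5137$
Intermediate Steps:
$K = -196$ ($K = -126 - 70 = -196$)
$d{\left(w \right)} = -196$
$-5333 - d{\left(-90 \right)} = -5333 - -196 = -5333 + 196 = -5137$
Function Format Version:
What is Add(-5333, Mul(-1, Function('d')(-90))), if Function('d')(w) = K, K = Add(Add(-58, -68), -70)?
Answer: -5137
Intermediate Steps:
K = -196 (K = Add(-126, -70) = -196)
Function('d')(w) = -196
Add(-5333, Mul(-1, Function('d')(-90))) = Add(-5333, Mul(-1, -196)) = Add(-5333, 196) = -5137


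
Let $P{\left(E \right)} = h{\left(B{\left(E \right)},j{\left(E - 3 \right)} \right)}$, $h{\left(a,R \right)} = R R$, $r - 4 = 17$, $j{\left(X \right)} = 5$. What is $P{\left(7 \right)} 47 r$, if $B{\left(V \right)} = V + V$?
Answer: $24675$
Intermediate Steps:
$r = 21$ ($r = 4 + 17 = 21$)
$B{\left(V \right)} = 2 V$
$h{\left(a,R \right)} = R^{2}$
$P{\left(E \right)} = 25$ ($P{\left(E \right)} = 5^{2} = 25$)
$P{\left(7 \right)} 47 r = 25 \cdot 47 \cdot 21 = 1175 \cdot 21 = 24675$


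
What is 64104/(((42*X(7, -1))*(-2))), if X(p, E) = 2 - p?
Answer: 5342/35 ≈ 152.63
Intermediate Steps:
64104/(((42*X(7, -1))*(-2))) = 64104/(((42*(2 - 1*7))*(-2))) = 64104/(((42*(2 - 7))*(-2))) = 64104/(((42*(-5))*(-2))) = 64104/((-210*(-2))) = 64104/420 = 64104*(1/420) = 5342/35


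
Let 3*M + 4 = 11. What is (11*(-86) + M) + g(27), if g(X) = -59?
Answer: -3008/3 ≈ -1002.7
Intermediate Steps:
M = 7/3 (M = -4/3 + (⅓)*11 = -4/3 + 11/3 = 7/3 ≈ 2.3333)
(11*(-86) + M) + g(27) = (11*(-86) + 7/3) - 59 = (-946 + 7/3) - 59 = -2831/3 - 59 = -3008/3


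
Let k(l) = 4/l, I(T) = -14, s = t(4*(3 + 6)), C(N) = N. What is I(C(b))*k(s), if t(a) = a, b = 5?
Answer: -14/9 ≈ -1.5556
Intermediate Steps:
s = 36 (s = 4*(3 + 6) = 4*9 = 36)
I(C(b))*k(s) = -56/36 = -14*1/9 = -14/9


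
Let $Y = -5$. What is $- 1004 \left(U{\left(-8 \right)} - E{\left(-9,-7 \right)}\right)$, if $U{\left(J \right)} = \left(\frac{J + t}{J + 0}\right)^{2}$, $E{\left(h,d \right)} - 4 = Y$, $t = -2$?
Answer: $- \frac{10291}{4} \approx -2572.8$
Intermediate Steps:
$E{\left(h,d \right)} = -1$ ($E{\left(h,d \right)} = 4 - 5 = -1$)
$U{\left(J \right)} = \frac{\left(-2 + J\right)^{2}}{J^{2}}$ ($U{\left(J \right)} = \left(\frac{J - 2}{J + 0}\right)^{2} = \left(\frac{-2 + J}{J}\right)^{2} = \frac{\left(-2 + J\right)^{2}}{J^{2}}$)
$- 1004 \left(U{\left(-8 \right)} - E{\left(-9,-7 \right)}\right) = - 1004 \left(\frac{\left(-2 - 8\right)^{2}}{64} - -1\right) = - 1004 \left(\frac{\left(-10\right)^{2}}{64} + 1\right) = - 1004 \left(\frac{1}{64} \cdot 100 + 1\right) = - 1004 \left(\frac{25}{16} + 1\right) = \left(-1004\right) \frac{41}{16} = - \frac{10291}{4}$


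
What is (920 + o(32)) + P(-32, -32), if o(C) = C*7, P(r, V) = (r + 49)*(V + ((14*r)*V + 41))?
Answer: 245009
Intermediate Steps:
P(r, V) = (49 + r)*(41 + V + 14*V*r) (P(r, V) = (49 + r)*(V + (14*V*r + 41)) = (49 + r)*(V + (41 + 14*V*r)) = (49 + r)*(41 + V + 14*V*r))
o(C) = 7*C
(920 + o(32)) + P(-32, -32) = (920 + 7*32) + (2009 + 41*(-32) + 49*(-32) + 14*(-32)*(-32)**2 + 687*(-32)*(-32)) = (920 + 224) + (2009 - 1312 - 1568 + 14*(-32)*1024 + 703488) = 1144 + (2009 - 1312 - 1568 - 458752 + 703488) = 1144 + 243865 = 245009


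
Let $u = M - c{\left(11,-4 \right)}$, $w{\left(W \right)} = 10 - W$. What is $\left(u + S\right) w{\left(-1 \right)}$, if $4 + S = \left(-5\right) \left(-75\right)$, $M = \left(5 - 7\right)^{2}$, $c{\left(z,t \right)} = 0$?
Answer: $4125$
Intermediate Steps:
$M = 4$ ($M = \left(-2\right)^{2} = 4$)
$S = 371$ ($S = -4 - -375 = -4 + 375 = 371$)
$u = 4$ ($u = 4 - 0 = 4 + 0 = 4$)
$\left(u + S\right) w{\left(-1 \right)} = \left(4 + 371\right) \left(10 - -1\right) = 375 \left(10 + 1\right) = 375 \cdot 11 = 4125$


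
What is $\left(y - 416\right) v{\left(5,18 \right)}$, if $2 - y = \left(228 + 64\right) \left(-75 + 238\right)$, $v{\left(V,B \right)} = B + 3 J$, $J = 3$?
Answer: $-1296270$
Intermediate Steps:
$v{\left(V,B \right)} = 9 + B$ ($v{\left(V,B \right)} = B + 3 \cdot 3 = B + 9 = 9 + B$)
$y = -47594$ ($y = 2 - \left(228 + 64\right) \left(-75 + 238\right) = 2 - 292 \cdot 163 = 2 - 47596 = -47594$)
$\left(y - 416\right) v{\left(5,18 \right)} = \left(-47594 - 416\right) \left(9 + 18\right) = \left(-48010\right) 27 = -1296270$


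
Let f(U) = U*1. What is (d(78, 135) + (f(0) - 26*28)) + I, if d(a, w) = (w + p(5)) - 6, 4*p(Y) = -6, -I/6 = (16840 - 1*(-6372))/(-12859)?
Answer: -2166445/3674 ≈ -589.67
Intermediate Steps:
I = 19896/1837 (I = -6*(16840 - 1*(-6372))/(-12859) = -6*(16840 + 6372)*(-1)/12859 = -139272*(-1)/12859 = -6*(-3316/1837) = 19896/1837 ≈ 10.831)
p(Y) = -3/2 (p(Y) = (¼)*(-6) = -3/2)
f(U) = U
d(a, w) = -15/2 + w (d(a, w) = (w - 3/2) - 6 = (-3/2 + w) - 6 = -15/2 + w)
(d(78, 135) + (f(0) - 26*28)) + I = ((-15/2 + 135) + (0 - 26*28)) + 19896/1837 = (255/2 + (0 - 728)) + 19896/1837 = (255/2 - 728) + 19896/1837 = -1201/2 + 19896/1837 = -2166445/3674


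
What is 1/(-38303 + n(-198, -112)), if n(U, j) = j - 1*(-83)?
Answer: -1/38332 ≈ -2.6088e-5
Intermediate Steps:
n(U, j) = 83 + j (n(U, j) = j + 83 = 83 + j)
1/(-38303 + n(-198, -112)) = 1/(-38303 + (83 - 112)) = 1/(-38303 - 29) = 1/(-38332) = -1/38332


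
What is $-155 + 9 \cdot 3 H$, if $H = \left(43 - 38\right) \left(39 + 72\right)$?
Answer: $14830$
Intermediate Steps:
$H = 555$ ($H = 5 \cdot 111 = 555$)
$-155 + 9 \cdot 3 H = -155 + 9 \cdot 3 \cdot 555 = -155 + 27 \cdot 555 = -155 + 14985 = 14830$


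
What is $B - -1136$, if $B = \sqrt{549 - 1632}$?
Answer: $1136 + 19 i \sqrt{3} \approx 1136.0 + 32.909 i$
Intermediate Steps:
$B = 19 i \sqrt{3}$ ($B = \sqrt{-1083} = 19 i \sqrt{3} \approx 32.909 i$)
$B - -1136 = 19 i \sqrt{3} - -1136 = 19 i \sqrt{3} + 1136 = 1136 + 19 i \sqrt{3}$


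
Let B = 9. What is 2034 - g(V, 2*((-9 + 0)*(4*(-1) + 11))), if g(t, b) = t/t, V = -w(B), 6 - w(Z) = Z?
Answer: 2033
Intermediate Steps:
w(Z) = 6 - Z
V = 3 (V = -(6 - 1*9) = -(6 - 9) = -1*(-3) = 3)
g(t, b) = 1
2034 - g(V, 2*((-9 + 0)*(4*(-1) + 11))) = 2034 - 1*1 = 2034 - 1 = 2033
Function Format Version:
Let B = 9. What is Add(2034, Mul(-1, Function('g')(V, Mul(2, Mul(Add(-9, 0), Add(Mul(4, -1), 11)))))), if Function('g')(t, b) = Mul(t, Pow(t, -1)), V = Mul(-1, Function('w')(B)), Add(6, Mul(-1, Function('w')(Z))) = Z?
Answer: 2033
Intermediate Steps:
Function('w')(Z) = Add(6, Mul(-1, Z))
V = 3 (V = Mul(-1, Add(6, Mul(-1, 9))) = Mul(-1, Add(6, -9)) = Mul(-1, -3) = 3)
Function('g')(t, b) = 1
Add(2034, Mul(-1, Function('g')(V, Mul(2, Mul(Add(-9, 0), Add(Mul(4, -1), 11)))))) = Add(2034, Mul(-1, 1)) = Add(2034, -1) = 2033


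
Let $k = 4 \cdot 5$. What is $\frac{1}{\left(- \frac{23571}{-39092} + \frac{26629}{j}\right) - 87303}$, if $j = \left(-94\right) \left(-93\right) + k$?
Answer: $- \frac{508196}{44365184483} \approx -1.1455 \cdot 10^{-5}$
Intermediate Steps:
$k = 20$
$j = 8762$ ($j = \left(-94\right) \left(-93\right) + 20 = 8742 + 20 = 8762$)
$\frac{1}{\left(- \frac{23571}{-39092} + \frac{26629}{j}\right) - 87303} = \frac{1}{\left(- \frac{23571}{-39092} + \frac{26629}{8762}\right) - 87303} = \frac{1}{\left(\left(-23571\right) \left(- \frac{1}{39092}\right) + 26629 \cdot \frac{1}{8762}\right) - 87303} = \frac{1}{\left(\frac{23571}{39092} + \frac{26629}{8762}\right) - 87303} = \frac{1}{\frac{1850905}{508196} - 87303} = \frac{1}{- \frac{44365184483}{508196}} = - \frac{508196}{44365184483}$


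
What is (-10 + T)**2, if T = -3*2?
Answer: 256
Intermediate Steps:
T = -6
(-10 + T)**2 = (-10 - 6)**2 = (-16)**2 = 256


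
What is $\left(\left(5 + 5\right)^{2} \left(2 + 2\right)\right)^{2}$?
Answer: $160000$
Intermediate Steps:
$\left(\left(5 + 5\right)^{2} \left(2 + 2\right)\right)^{2} = \left(10^{2} \cdot 4\right)^{2} = \left(100 \cdot 4\right)^{2} = 400^{2} = 160000$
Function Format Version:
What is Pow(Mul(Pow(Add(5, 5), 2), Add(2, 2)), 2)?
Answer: 160000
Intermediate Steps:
Pow(Mul(Pow(Add(5, 5), 2), Add(2, 2)), 2) = Pow(Mul(Pow(10, 2), 4), 2) = Pow(Mul(100, 4), 2) = Pow(400, 2) = 160000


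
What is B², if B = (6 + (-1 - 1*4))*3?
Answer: 9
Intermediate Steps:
B = 3 (B = (6 + (-1 - 4))*3 = (6 - 5)*3 = 1*3 = 3)
B² = 3² = 9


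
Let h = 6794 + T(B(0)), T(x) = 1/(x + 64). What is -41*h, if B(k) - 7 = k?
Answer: -19777375/71 ≈ -2.7855e+5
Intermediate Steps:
B(k) = 7 + k
T(x) = 1/(64 + x)
h = 482375/71 (h = 6794 + 1/(64 + (7 + 0)) = 6794 + 1/(64 + 7) = 6794 + 1/71 = 482375/71 ≈ 6794.0)
-41*h = -41*482375/71 = -19777375/71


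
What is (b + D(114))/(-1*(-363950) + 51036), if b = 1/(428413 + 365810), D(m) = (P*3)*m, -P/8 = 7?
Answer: -1382814445/29962856898 ≈ -0.046151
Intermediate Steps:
P = -56 (P = -8*7 = -56)
D(m) = -168*m (D(m) = (-56*3)*m = -168*m)
b = 1/794223 ≈ 1.2591e-6
(b + D(114))/(-1*(-363950) + 51036) = (1/794223 - 168*114)/(-1*(-363950) + 51036) = (1/794223 - 19152)/(363950 + 51036) = -15210958895/794223/414986 = -15210958895/794223*1/414986 = -1382814445/29962856898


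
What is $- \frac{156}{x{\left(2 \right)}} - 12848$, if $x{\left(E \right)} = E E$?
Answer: $-12887$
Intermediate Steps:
$x{\left(E \right)} = E^{2}$
$- \frac{156}{x{\left(2 \right)}} - 12848 = - \frac{156}{2^{2}} - 12848 = - \frac{156}{4} - 12848 = \left(-156\right) \frac{1}{4} - 12848 = -39 - 12848 = -12887$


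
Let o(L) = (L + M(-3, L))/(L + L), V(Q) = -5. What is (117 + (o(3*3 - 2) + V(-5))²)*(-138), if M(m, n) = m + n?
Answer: -1822497/98 ≈ -18597.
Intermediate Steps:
o(L) = (-3 + 2*L)/(2*L) (o(L) = (L + (-3 + L))/(L + L) = (-3 + 2*L)/((2*L)) = (-3 + 2*L)*(1/(2*L)) = (-3 + 2*L)/(2*L))
(117 + (o(3*3 - 2) + V(-5))²)*(-138) = (117 + ((-3/2 + (3*3 - 2))/(3*3 - 2) - 5)²)*(-138) = (117 + ((-3/2 + (9 - 2))/(9 - 2) - 5)²)*(-138) = (117 + ((-3/2 + 7)/7 - 5)²)*(-138) = (117 + ((⅐)*(11/2) - 5)²)*(-138) = (117 + (11/14 - 5)²)*(-138) = (117 + (-59/14)²)*(-138) = (117 + 3481/196)*(-138) = (26413/196)*(-138) = -1822497/98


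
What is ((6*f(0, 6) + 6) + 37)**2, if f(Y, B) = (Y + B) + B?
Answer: 13225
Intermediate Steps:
f(Y, B) = Y + 2*B (f(Y, B) = (B + Y) + B = Y + 2*B)
((6*f(0, 6) + 6) + 37)**2 = ((6*(0 + 2*6) + 6) + 37)**2 = ((6*(0 + 12) + 6) + 37)**2 = ((6*12 + 6) + 37)**2 = ((72 + 6) + 37)**2 = (78 + 37)**2 = 115**2 = 13225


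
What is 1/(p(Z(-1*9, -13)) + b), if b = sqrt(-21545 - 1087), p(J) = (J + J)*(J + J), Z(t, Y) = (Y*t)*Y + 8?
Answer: 2289169/20961178847902 - I*sqrt(5658)/41922357695804 ≈ 1.0921e-7 - 1.7943e-12*I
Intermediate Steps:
Z(t, Y) = 8 + t*Y**2 (Z(t, Y) = t*Y**2 + 8 = 8 + t*Y**2)
p(J) = 4*J**2 (p(J) = (2*J)*(2*J) = 4*J**2)
b = 2*I*sqrt(5658) (b = sqrt(-22632) = 2*I*sqrt(5658) ≈ 150.44*I)
1/(p(Z(-1*9, -13)) + b) = 1/(4*(8 - 1*9*(-13)**2)**2 + 2*I*sqrt(5658)) = 1/(4*(8 - 9*169)**2 + 2*I*sqrt(5658)) = 1/(4*(8 - 1521)**2 + 2*I*sqrt(5658)) = 1/(4*(-1513)**2 + 2*I*sqrt(5658)) = 1/(4*2289169 + 2*I*sqrt(5658)) = 1/(9156676 + 2*I*sqrt(5658))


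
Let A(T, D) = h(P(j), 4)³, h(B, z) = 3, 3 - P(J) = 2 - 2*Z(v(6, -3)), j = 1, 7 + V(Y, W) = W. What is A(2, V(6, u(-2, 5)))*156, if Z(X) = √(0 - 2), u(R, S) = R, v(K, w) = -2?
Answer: 4212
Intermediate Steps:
Z(X) = I*√2 (Z(X) = √(-2) = I*√2)
V(Y, W) = -7 + W
P(J) = 1 + 2*I*√2 (P(J) = 3 - (2 - 2*I*√2) = 3 + (-2 + 2*I*√2) = 1 + 2*I*√2)
A(T, D) = 27 (A(T, D) = 3³ = 27)
A(2, V(6, u(-2, 5)))*156 = 27*156 = 4212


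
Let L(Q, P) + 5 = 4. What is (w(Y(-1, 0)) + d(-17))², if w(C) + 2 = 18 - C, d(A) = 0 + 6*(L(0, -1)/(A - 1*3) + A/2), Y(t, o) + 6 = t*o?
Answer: 82369/100 ≈ 823.69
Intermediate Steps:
L(Q, P) = -1 (L(Q, P) = -5 + 4 = -1)
Y(t, o) = -6 + o*t (Y(t, o) = -6 + t*o = -6 + o*t)
d(A) = -6/(-3 + A) + 3*A (d(A) = 0 + 6*(-1/(A - 1*3) + A/2) = 0 + 6*(-1/(A - 3) + A*(½)) = 0 + 6*(-1/(-3 + A) + A/2) = 0 + 6*(A/2 - 1/(-3 + A)) = 0 + (-6/(-3 + A) + 3*A) = -6/(-3 + A) + 3*A)
w(C) = 16 - C (w(C) = -2 + (18 - C) = 16 - C)
(w(Y(-1, 0)) + d(-17))² = ((16 - (-6 + 0*(-1))) + 3*(-2 + (-17)² - 3*(-17))/(-3 - 17))² = ((16 - (-6 + 0)) + 3*(-2 + 289 + 51)/(-20))² = ((16 - 1*(-6)) + 3*(-1/20)*338)² = ((16 + 6) - 507/10)² = (22 - 507/10)² = (-287/10)² = 82369/100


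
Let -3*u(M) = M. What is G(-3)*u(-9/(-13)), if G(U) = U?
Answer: 9/13 ≈ 0.69231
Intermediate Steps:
u(M) = -M/3
G(-3)*u(-9/(-13)) = -(-1)*(-9/(-13)) = -(-1)*(-9*(-1/13)) = -(-1)*9/13 = -3*(-3/13) = 9/13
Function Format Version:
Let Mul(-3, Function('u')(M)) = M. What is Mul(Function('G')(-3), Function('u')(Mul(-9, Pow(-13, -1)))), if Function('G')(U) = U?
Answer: Rational(9, 13) ≈ 0.69231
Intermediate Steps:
Function('u')(M) = Mul(Rational(-1, 3), M)
Mul(Function('G')(-3), Function('u')(Mul(-9, Pow(-13, -1)))) = Mul(-3, Mul(Rational(-1, 3), Mul(-9, Pow(-13, -1)))) = Mul(-3, Mul(Rational(-1, 3), Mul(-9, Rational(-1, 13)))) = Mul(-3, Mul(Rational(-1, 3), Rational(9, 13))) = Mul(-3, Rational(-3, 13)) = Rational(9, 13)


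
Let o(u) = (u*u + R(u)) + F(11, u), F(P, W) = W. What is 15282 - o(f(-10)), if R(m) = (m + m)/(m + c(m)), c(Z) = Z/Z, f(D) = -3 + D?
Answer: 90743/6 ≈ 15124.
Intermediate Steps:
c(Z) = 1
R(m) = 2*m/(1 + m) (R(m) = (m + m)/(m + 1) = (2*m)/(1 + m) = 2*m/(1 + m))
o(u) = u + u² + 2*u/(1 + u) (o(u) = (u*u + 2*u/(1 + u)) + u = (u² + 2*u/(1 + u)) + u = u + u² + 2*u/(1 + u))
15282 - o(f(-10)) = 15282 - (-3 - 10)*(2 + (1 + (-3 - 10))²)/(1 + (-3 - 10)) = 15282 - (-13)*(2 + (1 - 13)²)/(1 - 13) = 15282 - (-13)*(2 + (-12)²)/(-12) = 15282 - (-13)*(-1)*(2 + 144)/12 = 15282 - (-13)*(-1)*146/12 = 15282 - 1*949/6 = 15282 - 949/6 = 90743/6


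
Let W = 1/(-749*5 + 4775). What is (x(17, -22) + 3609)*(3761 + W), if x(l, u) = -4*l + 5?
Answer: 6868302363/515 ≈ 1.3337e+7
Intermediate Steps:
x(l, u) = 5 - 4*l
W = 1/1030 (W = 1/(-3745 + 4775) = 1/1030 ≈ 0.00097087)
(x(17, -22) + 3609)*(3761 + W) = ((5 - 4*17) + 3609)*(3761 + 1/1030) = ((5 - 68) + 3609)*(3873831/1030) = (-63 + 3609)*(3873831/1030) = 3546*(3873831/1030) = 6868302363/515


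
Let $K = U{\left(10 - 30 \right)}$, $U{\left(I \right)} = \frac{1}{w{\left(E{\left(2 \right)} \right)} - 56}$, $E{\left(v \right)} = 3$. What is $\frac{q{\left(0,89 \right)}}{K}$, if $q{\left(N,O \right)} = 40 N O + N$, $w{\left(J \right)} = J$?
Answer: $0$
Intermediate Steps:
$U{\left(I \right)} = - \frac{1}{53}$ ($U{\left(I \right)} = \frac{1}{3 - 56} = \frac{1}{-53} = - \frac{1}{53}$)
$q{\left(N,O \right)} = N + 40 N O$ ($q{\left(N,O \right)} = 40 N O + N = N + 40 N O$)
$K = - \frac{1}{53} \approx -0.018868$
$\frac{q{\left(0,89 \right)}}{K} = \frac{0 \left(1 + 40 \cdot 89\right)}{- \frac{1}{53}} = 0 \left(1 + 3560\right) \left(-53\right) = 0 \cdot 3561 \left(-53\right) = 0 \left(-53\right) = 0$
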